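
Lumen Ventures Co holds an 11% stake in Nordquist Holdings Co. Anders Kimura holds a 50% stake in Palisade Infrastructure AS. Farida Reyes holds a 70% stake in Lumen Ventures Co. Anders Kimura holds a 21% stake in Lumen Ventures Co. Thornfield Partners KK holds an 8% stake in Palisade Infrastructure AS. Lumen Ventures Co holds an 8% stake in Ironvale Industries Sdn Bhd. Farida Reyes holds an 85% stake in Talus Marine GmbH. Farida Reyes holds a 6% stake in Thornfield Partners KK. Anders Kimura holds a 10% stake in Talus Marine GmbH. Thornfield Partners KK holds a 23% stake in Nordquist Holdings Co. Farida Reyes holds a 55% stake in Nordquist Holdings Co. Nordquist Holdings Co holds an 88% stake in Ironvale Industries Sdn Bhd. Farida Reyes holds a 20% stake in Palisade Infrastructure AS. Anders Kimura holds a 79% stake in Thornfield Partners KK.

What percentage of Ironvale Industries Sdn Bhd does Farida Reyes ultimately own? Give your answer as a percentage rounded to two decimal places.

Farida reaches Ironvale along 4 paths.
Via Lumen: 70% × 8% = 5.6%.
Via Lumen → Nordquist: 70% × 11% × 88% = 6.776%.
Via Nordquist: 55% × 88% = 48.4%.
Via Thornfield → Nordquist: 6% × 23% × 88% = 1.2144%.
Total: 5.6% + 6.776% + 48.4% + 1.2144% = 61.9904%.
Rounded: 61.99%.

61.99%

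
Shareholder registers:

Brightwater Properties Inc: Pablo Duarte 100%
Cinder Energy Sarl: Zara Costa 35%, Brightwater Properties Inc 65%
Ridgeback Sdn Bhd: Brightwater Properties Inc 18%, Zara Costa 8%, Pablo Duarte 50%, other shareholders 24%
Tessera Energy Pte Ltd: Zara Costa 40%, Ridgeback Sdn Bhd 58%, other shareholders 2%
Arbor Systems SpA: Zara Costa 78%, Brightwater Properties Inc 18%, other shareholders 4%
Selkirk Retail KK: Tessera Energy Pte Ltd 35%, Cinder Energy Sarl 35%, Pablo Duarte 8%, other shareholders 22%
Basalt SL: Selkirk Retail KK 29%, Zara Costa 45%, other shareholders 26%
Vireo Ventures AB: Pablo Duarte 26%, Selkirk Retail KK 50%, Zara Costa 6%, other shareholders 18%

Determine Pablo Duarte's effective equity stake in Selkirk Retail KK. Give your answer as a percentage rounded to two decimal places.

Pablo reaches Selkirk along 4 paths.
Via Brightwater → Ridgeback → Tessera: 100% × 18% × 58% × 35% = 3.654%.
Via Ridgeback → Tessera: 50% × 58% × 35% = 10.15%.
Via Brightwater → Cinder: 100% × 65% × 35% = 22.75%.
Direct stake: 8% = 8%.
Total: 3.654% + 10.15% + 22.75% + 8% = 44.554%.
Rounded: 44.55%.

44.55%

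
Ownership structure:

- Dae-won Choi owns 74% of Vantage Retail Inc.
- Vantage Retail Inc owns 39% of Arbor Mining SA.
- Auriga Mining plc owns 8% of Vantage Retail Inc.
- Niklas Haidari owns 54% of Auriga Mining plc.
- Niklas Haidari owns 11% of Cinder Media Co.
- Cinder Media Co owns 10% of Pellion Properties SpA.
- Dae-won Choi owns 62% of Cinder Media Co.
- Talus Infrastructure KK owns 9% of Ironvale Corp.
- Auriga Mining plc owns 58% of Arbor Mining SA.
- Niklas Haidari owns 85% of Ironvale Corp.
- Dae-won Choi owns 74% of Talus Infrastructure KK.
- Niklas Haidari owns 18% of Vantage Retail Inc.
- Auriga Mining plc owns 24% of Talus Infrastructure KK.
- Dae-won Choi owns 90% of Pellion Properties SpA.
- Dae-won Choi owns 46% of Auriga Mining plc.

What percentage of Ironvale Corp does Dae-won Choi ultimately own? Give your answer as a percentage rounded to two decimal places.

Dae-won reaches Ironvale along 2 paths.
Via Talus: 74% × 9% = 6.66%.
Via Auriga → Talus: 46% × 24% × 9% = 0.9936%.
Total: 6.66% + 0.9936% = 7.6536%.
Rounded: 7.65%.

7.65%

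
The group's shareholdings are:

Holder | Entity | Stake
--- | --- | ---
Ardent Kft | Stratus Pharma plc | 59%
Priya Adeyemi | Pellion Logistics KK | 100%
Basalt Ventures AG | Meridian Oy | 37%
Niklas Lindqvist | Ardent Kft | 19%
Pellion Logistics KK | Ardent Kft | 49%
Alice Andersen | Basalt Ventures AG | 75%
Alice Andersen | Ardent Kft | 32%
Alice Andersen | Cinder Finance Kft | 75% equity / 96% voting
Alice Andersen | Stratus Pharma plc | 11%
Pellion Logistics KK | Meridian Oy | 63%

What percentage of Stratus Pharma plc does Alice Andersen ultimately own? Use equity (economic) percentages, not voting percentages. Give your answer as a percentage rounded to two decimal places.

29.88%

Alice reaches Stratus along 2 paths.
Direct stake: 11% = 11%.
Via Ardent: 32% × 59% = 18.88%.
Total: 11% + 18.88% = 29.88%.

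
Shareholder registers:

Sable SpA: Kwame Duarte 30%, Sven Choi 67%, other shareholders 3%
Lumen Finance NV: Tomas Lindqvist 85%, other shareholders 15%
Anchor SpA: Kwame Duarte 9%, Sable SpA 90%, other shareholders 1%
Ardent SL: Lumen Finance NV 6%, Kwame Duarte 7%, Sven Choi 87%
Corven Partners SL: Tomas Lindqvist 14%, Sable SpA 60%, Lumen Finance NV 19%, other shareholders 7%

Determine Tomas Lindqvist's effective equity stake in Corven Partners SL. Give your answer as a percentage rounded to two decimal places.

Tomas reaches Corven along 2 paths.
Direct stake: 14% = 14%.
Via Lumen: 85% × 19% = 16.15%.
Total: 14% + 16.15% = 30.15%.

30.15%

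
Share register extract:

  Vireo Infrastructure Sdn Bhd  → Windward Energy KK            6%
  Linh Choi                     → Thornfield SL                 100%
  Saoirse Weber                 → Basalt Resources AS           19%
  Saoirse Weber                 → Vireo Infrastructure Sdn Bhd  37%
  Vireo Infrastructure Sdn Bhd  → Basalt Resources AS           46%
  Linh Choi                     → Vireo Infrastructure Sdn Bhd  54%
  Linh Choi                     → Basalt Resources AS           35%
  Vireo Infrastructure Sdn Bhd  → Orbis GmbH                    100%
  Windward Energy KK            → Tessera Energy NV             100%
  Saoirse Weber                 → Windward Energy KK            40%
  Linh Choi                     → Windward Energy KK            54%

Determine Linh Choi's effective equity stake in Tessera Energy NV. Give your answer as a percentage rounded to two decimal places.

57.24%

Linh reaches Tessera along 2 paths.
Via Vireo → Windward: 54% × 6% × 100% = 3.24%.
Via Windward: 54% × 100% = 54%.
Total: 3.24% + 54% = 57.24%.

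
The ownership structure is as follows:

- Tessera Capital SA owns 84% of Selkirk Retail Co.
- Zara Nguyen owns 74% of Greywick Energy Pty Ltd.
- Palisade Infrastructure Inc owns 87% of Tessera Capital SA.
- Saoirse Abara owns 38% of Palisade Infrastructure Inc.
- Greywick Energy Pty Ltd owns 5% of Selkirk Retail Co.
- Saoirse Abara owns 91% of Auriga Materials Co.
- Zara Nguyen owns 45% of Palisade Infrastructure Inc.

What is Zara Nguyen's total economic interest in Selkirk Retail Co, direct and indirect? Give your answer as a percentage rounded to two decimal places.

Zara reaches Selkirk along 2 paths.
Via Greywick: 74% × 5% = 3.7%.
Via Palisade → Tessera: 45% × 87% × 84% = 32.886%.
Total: 3.7% + 32.886% = 36.586%.
Rounded: 36.59%.

36.59%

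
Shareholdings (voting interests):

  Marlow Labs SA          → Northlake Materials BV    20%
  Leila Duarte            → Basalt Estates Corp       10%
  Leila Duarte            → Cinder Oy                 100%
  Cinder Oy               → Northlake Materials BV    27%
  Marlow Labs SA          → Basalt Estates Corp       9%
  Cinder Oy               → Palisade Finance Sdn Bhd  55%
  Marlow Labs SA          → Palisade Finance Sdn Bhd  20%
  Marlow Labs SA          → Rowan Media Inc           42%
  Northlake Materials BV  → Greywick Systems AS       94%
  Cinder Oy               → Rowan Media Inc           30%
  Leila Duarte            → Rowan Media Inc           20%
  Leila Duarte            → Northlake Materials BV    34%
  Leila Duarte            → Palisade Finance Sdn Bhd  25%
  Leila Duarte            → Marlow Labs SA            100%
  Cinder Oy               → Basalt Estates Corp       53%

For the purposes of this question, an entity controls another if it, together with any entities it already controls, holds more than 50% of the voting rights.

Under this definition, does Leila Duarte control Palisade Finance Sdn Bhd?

Leila holds 100% of Cinder, so Leila controls Cinder.
Leila holds 100% of Marlow, so Leila controls Marlow.
Cinder and Leila and Marlow together hold 55% + 25% + 20% = 100% of Palisade, so Leila controls Palisade.

Yes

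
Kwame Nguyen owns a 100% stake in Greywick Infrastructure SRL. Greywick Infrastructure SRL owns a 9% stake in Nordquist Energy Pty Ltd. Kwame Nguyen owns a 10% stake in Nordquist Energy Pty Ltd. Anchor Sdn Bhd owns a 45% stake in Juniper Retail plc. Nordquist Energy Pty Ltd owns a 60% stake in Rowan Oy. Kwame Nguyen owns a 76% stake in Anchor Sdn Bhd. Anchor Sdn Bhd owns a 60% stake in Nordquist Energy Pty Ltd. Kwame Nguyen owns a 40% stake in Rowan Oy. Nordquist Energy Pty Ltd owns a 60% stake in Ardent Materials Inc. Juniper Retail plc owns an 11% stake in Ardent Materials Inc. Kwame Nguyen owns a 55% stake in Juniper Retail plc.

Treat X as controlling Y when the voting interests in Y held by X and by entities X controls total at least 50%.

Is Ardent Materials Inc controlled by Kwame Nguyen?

Kwame holds 100% of Greywick, so Kwame controls Greywick.
Kwame holds 76% of Anchor, so Kwame controls Anchor.
Kwame and Greywick and Anchor together hold 10% + 9% + 60% = 79% of Nordquist, so Kwame controls Nordquist.
Kwame and Anchor together hold 55% + 45% = 100% of Juniper, so Kwame controls Juniper.
Juniper and Nordquist together hold 11% + 60% = 71% of Ardent, so Kwame controls Ardent.

Yes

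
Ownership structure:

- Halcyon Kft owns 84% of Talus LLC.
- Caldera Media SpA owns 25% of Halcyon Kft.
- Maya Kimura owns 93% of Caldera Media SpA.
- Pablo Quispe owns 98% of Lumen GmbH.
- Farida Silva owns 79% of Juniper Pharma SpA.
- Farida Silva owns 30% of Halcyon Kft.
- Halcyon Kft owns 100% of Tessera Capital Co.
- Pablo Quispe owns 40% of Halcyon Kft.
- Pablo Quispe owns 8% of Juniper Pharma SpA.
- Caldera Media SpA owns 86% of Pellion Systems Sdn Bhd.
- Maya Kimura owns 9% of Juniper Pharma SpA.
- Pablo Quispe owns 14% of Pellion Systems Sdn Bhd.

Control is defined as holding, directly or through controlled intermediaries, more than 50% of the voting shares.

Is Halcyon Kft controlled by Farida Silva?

No

Farida holds 79% of Juniper, so Farida controls Juniper.
In Halcyon, Farida's side holds only 30%, not > 50%.
So Farida does not control Halcyon.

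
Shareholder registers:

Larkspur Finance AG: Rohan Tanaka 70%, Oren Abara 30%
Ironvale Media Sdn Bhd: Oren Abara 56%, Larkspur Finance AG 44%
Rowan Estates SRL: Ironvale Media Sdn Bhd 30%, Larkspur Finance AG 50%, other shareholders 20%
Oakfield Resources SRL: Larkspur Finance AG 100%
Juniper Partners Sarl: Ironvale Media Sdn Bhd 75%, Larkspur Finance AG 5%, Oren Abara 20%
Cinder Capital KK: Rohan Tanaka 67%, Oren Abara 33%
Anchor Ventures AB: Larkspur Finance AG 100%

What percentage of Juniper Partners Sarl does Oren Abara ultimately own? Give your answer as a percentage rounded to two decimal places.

73.40%

Oren reaches Juniper along 4 paths.
Via Ironvale: 56% × 75% = 42%.
Via Larkspur → Ironvale: 30% × 44% × 75% = 9.9%.
Via Larkspur: 30% × 5% = 1.5%.
Direct stake: 20% = 20%.
Total: 42% + 9.9% + 1.5% + 20% = 73.4%.
Rounded: 73.40%.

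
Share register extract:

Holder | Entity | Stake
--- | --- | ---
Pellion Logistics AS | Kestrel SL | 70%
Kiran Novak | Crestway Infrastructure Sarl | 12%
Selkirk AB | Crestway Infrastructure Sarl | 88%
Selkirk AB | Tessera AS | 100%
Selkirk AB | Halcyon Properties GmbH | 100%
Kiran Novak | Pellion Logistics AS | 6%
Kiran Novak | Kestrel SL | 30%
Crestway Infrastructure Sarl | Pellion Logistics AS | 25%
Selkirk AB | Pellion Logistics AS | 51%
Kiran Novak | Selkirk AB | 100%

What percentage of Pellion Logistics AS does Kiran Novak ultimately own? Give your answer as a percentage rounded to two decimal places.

Kiran reaches Pellion along 4 paths.
Via Selkirk → Crestway: 100% × 88% × 25% = 22%.
Via Crestway: 12% × 25% = 3%.
Direct stake: 6% = 6%.
Via Selkirk: 100% × 51% = 51%.
Total: 22% + 3% + 6% + 51% = 82%.
Rounded: 82.00%.

82.00%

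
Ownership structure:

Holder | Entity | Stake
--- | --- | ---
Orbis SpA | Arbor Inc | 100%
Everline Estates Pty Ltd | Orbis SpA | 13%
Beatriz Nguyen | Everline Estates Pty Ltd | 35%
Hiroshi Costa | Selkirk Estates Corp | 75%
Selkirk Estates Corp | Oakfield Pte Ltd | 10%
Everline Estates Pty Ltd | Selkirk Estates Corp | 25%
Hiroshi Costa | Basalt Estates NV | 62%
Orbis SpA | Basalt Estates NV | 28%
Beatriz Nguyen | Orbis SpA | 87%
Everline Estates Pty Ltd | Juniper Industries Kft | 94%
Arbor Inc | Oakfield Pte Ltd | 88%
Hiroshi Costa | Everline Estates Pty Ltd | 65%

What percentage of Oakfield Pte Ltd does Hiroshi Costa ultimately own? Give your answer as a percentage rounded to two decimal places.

16.56%

Hiroshi reaches Oakfield along 3 paths.
Via Everline → Selkirk: 65% × 25% × 10% = 1.625%.
Via Selkirk: 75% × 10% = 7.5%.
Via Everline → Orbis → Arbor: 65% × 13% × 100% × 88% = 7.436%.
Total: 1.625% + 7.5% + 7.436% = 16.561%.
Rounded: 16.56%.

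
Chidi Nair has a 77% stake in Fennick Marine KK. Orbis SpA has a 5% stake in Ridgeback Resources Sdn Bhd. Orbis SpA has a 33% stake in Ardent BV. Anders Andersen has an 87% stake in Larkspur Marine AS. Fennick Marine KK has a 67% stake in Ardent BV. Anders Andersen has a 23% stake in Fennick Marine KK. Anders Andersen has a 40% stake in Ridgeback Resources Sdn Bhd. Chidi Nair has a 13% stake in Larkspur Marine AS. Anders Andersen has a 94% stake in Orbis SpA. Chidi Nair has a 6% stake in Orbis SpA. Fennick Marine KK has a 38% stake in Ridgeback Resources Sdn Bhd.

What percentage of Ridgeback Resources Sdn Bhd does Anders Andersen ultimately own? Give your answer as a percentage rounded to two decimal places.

53.44%

Anders reaches Ridgeback along 3 paths.
Direct stake: 40% = 40%.
Via Fennick: 23% × 38% = 8.74%.
Via Orbis: 94% × 5% = 4.7%.
Total: 40% + 8.74% + 4.7% = 53.44%.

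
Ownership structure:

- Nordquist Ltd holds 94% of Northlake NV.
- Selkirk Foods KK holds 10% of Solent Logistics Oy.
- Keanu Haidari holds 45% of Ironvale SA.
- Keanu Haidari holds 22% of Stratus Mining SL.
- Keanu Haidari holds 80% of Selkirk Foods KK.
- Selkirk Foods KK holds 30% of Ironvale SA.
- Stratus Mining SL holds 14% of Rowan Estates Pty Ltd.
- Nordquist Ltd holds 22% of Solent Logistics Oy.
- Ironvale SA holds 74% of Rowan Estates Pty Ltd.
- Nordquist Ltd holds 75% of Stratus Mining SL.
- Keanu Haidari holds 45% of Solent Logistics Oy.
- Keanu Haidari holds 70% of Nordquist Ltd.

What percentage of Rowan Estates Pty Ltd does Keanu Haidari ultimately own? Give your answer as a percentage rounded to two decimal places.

61.49%

Keanu reaches Rowan along 4 paths.
Via Stratus: 22% × 14% = 3.08%.
Via Nordquist → Stratus: 70% × 75% × 14% = 7.35%.
Via Selkirk → Ironvale: 80% × 30% × 74% = 17.76%.
Via Ironvale: 45% × 74% = 33.3%.
Total: 3.08% + 7.35% + 17.76% + 33.3% = 61.49%.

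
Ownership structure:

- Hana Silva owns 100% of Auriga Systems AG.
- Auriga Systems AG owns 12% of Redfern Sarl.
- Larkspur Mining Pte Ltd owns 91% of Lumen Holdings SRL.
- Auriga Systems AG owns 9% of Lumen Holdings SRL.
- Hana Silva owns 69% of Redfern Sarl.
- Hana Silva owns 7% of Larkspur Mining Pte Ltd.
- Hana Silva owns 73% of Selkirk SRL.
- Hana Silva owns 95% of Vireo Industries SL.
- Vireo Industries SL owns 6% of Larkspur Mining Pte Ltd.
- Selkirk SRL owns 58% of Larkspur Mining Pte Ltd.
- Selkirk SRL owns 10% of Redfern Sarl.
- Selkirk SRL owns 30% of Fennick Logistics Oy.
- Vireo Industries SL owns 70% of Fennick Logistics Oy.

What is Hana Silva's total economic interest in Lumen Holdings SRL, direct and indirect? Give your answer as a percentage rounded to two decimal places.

59.09%

Hana reaches Lumen along 4 paths.
Via Auriga: 100% × 9% = 9%.
Via Larkspur: 7% × 91% = 6.37%.
Via Selkirk → Larkspur: 73% × 58% × 91% = 38.5294%.
Via Vireo → Larkspur: 95% × 6% × 91% = 5.187%.
Total: 9% + 6.37% + 38.5294% + 5.187% = 59.0864%.
Rounded: 59.09%.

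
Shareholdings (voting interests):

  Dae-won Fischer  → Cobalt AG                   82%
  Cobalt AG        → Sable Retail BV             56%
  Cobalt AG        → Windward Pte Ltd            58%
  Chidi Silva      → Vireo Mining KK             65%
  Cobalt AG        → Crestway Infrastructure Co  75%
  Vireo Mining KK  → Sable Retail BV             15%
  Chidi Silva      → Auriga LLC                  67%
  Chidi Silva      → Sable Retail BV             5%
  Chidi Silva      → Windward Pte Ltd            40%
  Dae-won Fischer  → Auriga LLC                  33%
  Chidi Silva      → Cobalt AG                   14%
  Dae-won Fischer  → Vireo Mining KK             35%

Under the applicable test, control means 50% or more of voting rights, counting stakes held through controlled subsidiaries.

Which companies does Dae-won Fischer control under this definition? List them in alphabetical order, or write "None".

Dae-won holds 82% of Cobalt, so Dae-won controls Cobalt.
Cobalt holds 75% of Crestway, so Dae-won controls Crestway.
Cobalt holds 58% of Windward, so Dae-won controls Windward.
Cobalt holds 56% of Sable, so Dae-won controls Sable.
No other company's threshold is met.

Cobalt AG, Crestway Infrastructure Co, Sable Retail BV, Windward Pte Ltd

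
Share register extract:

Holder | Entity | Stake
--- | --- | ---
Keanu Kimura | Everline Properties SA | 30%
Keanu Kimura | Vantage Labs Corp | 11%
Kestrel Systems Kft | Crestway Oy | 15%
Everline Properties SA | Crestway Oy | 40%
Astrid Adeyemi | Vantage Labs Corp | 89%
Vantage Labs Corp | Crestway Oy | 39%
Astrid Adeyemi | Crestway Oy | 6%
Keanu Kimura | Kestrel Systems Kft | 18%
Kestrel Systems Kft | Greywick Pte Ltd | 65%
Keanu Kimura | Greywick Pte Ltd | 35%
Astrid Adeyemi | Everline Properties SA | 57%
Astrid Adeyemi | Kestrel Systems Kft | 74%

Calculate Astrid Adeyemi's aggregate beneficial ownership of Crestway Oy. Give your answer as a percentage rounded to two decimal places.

Astrid reaches Crestway along 4 paths.
Via Kestrel: 74% × 15% = 11.1%.
Via Vantage: 89% × 39% = 34.71%.
Via Everline: 57% × 40% = 22.8%.
Direct stake: 6% = 6%.
Total: 11.1% + 34.71% + 22.8% + 6% = 74.61%.

74.61%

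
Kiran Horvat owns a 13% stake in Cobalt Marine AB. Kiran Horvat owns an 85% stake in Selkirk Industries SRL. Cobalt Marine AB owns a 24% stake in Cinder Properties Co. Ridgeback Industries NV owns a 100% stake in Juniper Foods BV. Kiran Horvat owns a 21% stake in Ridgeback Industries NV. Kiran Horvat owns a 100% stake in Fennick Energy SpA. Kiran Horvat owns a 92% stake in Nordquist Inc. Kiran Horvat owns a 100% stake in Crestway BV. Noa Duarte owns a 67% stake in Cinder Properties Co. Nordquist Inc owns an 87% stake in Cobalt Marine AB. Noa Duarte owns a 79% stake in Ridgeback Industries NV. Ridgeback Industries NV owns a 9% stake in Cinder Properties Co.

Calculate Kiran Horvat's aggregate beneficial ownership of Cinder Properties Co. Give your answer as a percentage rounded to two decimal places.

Kiran reaches Cinder along 3 paths.
Via Cobalt: 13% × 24% = 3.12%.
Via Nordquist → Cobalt: 92% × 87% × 24% = 19.2096%.
Via Ridgeback: 21% × 9% = 1.89%.
Total: 3.12% + 19.2096% + 1.89% = 24.2196%.
Rounded: 24.22%.

24.22%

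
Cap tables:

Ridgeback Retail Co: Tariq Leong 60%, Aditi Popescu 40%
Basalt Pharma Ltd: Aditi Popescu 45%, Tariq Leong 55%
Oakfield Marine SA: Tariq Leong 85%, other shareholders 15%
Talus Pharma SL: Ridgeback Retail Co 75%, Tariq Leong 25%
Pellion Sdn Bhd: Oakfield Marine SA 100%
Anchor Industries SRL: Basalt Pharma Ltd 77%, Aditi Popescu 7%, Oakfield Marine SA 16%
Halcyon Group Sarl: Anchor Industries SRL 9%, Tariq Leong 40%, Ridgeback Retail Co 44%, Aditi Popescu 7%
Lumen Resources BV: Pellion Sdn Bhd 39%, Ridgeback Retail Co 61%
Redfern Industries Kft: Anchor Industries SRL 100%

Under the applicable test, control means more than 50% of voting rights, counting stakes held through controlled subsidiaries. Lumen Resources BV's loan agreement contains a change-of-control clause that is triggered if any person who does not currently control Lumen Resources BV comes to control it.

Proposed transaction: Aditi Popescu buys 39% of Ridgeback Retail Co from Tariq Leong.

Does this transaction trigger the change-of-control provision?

Yes

The purchase adds only to Aditi's holdings (Tariq's stake shrinks), so Aditi is the only person who could newly come to control Lumen.
Aditi's largest direct stake is 45% in Basalt, which does not meet the threshold, so Aditi controls no company.
Neither Aditi nor any entity Aditi controls holds any voting interest in Lumen.
So before the transaction, Aditi does not control Lumen.
After the purchase, Aditi's direct stake in Ridgeback rises to 40% + 39% = 79%, and Tariq's stake falls to 21%.
Aditi holds 79% of Ridgeback, so Aditi controls Ridgeback.
Ridgeback holds 61% of Lumen, so Aditi controls Lumen.
Aditi did not control Lumen before and does after, so the clause is triggered.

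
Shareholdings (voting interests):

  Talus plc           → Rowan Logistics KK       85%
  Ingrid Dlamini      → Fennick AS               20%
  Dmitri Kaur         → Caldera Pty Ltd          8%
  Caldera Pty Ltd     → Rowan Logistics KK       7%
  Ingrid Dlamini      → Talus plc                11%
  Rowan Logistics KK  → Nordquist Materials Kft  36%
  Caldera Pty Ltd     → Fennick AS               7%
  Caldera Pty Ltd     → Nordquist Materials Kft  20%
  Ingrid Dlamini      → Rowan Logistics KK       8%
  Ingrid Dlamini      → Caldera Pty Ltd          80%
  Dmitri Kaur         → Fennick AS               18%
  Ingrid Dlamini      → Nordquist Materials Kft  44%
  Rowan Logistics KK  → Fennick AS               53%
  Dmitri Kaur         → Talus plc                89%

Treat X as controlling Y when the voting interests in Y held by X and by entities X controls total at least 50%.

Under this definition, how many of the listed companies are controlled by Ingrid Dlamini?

2

Ingrid holds 80% of Caldera, so Ingrid controls Caldera.
Ingrid and Caldera together hold 44% + 20% = 64% of Nordquist, so Ingrid controls Nordquist.
No other company's threshold is met.
Ingrid controls 2 companies.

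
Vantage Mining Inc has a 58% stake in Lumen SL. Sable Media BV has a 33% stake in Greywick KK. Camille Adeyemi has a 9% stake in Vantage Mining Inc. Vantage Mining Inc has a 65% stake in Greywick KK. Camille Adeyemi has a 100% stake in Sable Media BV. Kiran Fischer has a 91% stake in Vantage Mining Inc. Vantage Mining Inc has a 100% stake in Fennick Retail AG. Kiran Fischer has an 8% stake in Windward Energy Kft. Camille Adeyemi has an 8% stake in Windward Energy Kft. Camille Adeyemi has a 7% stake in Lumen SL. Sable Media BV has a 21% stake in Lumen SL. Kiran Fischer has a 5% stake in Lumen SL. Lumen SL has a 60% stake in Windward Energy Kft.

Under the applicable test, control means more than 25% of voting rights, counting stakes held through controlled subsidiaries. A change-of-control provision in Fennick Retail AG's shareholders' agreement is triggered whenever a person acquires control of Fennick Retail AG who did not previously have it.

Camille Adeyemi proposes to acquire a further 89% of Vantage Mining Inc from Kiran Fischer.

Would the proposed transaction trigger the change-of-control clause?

The purchase adds only to Camille's holdings (Kiran's stake shrinks), so Camille is the only person who could newly come to control Fennick.
Camille holds 100% of Sable, so Camille controls Sable.
Camille and Sable together hold 7% + 21% = 28% of Lumen, so Camille controls Lumen.
Sable holds 33% of Greywick, so Camille controls Greywick.
Camille and Lumen together hold 8% + 60% = 68% of Windward, so Camille controls Windward.
Neither Camille nor any entity Camille controls holds any voting interest in Fennick.
So before the transaction, Camille does not control Fennick.
After the purchase, Camille's direct stake in Vantage rises to 9% + 89% = 98%, and Kiran's stake falls to 2%.
Camille holds 98% of Vantage, so Camille controls Vantage.
Vantage holds 100% of Fennick, so Camille controls Fennick.
Camille did not control Fennick before and does after, so the clause is triggered.

Yes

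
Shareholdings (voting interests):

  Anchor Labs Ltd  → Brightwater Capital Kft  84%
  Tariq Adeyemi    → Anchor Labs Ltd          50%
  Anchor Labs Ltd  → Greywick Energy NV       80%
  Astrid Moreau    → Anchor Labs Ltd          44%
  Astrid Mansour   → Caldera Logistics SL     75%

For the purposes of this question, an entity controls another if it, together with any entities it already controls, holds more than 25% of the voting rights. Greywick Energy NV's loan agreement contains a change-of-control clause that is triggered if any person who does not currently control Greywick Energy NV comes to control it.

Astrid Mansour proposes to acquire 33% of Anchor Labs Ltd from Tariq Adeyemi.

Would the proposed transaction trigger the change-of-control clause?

Yes

The purchase adds only to Astrid Mansour's holdings (Tariq's stake shrinks), so Astrid Mansour is the only person who could newly come to control Greywick.
Astrid Mansour holds 75% of Caldera, so Astrid Mansour controls Caldera.
Neither Astrid Mansour nor any entity Astrid Mansour controls holds any voting interest in Greywick.
So before the transaction, Astrid Mansour does not control Greywick.
After the purchase, Astrid Mansour holds 33% of Anchor directly, and Tariq's stake falls to 17%.
Astrid Mansour holds 33% of Anchor, so Astrid Mansour controls Anchor.
Anchor holds 80% of Greywick, so Astrid Mansour controls Greywick.
Astrid Mansour did not control Greywick before and does after, so the clause is triggered.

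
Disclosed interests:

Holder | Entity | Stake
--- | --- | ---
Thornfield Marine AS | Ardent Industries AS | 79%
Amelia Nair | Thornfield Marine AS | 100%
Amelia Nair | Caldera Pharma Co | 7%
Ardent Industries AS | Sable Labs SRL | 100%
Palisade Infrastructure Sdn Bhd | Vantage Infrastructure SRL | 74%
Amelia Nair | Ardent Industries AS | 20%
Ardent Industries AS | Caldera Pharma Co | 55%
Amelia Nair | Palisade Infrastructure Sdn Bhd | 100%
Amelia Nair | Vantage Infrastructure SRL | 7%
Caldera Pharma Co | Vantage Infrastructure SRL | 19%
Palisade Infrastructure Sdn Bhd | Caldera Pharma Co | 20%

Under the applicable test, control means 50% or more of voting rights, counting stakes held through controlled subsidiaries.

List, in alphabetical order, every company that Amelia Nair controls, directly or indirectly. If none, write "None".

Ardent Industries AS, Caldera Pharma Co, Palisade Infrastructure Sdn Bhd, Sable Labs SRL, Thornfield Marine AS, Vantage Infrastructure SRL

Amelia holds 100% of Thornfield, so Amelia controls Thornfield.
Amelia holds 100% of Palisade, so Amelia controls Palisade.
Thornfield and Amelia together hold 79% + 20% = 99% of Ardent, so Amelia controls Ardent.
Amelia and Ardent and Palisade together hold 7% + 55% + 20% = 82% of Caldera, so Amelia controls Caldera.
Ardent holds 100% of Sable, so Amelia controls Sable.
Caldera and Palisade and Amelia together hold 19% + 74% + 7% = 100% of Vantage, so Amelia controls Vantage.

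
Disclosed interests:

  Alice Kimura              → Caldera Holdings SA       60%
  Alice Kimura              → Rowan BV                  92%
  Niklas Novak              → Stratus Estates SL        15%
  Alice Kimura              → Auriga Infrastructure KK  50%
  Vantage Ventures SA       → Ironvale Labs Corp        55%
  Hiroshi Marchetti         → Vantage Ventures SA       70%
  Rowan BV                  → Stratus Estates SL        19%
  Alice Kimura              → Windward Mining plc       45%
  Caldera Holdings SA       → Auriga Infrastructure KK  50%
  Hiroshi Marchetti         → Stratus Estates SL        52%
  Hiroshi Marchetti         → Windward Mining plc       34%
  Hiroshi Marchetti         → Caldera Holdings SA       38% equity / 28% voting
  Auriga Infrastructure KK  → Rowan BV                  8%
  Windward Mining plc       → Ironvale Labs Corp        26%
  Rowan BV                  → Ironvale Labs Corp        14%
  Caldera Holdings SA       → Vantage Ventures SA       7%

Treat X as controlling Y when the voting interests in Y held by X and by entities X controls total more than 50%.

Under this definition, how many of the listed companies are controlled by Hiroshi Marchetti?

3

Hiroshi holds 70% of Vantage, so Hiroshi controls Vantage.
Vantage holds 55% of Ironvale, so Hiroshi controls Ironvale.
Hiroshi holds 52% of Stratus, so Hiroshi controls Stratus.
No other company's threshold is met.
Hiroshi controls 3 companies.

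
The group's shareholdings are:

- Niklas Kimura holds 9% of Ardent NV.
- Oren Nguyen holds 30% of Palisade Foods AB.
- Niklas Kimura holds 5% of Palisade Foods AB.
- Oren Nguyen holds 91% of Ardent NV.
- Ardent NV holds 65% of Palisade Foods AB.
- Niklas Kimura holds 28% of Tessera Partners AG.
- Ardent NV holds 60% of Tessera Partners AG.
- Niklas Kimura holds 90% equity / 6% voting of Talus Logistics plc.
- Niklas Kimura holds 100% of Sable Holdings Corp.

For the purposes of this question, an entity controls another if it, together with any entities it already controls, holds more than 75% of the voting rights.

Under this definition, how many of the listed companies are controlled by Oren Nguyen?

2

Oren holds 91% of Ardent, so Oren controls Ardent.
Ardent and Oren together hold 65% + 30% = 95% of Palisade, so Oren controls Palisade.
No other company's threshold is met.
Oren controls 2 companies.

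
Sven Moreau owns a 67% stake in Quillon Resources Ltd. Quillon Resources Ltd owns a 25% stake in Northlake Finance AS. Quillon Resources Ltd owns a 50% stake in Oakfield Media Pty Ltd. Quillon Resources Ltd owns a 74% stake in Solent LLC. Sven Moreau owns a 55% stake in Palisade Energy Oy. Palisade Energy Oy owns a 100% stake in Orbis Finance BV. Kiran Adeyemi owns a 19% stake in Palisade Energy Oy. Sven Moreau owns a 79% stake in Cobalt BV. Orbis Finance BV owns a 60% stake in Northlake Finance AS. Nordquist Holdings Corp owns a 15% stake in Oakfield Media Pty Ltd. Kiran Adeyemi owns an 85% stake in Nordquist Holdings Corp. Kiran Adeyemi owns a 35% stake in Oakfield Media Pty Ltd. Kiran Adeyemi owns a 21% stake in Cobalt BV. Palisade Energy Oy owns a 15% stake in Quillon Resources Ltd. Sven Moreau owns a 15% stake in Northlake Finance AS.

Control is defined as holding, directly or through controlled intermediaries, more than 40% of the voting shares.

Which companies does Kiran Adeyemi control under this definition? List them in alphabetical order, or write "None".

Nordquist Holdings Corp, Oakfield Media Pty Ltd

Kiran holds 85% of Nordquist, so Kiran controls Nordquist.
Kiran and Nordquist together hold 35% + 15% = 50% of Oakfield, so Kiran controls Oakfield.
No other company's threshold is met.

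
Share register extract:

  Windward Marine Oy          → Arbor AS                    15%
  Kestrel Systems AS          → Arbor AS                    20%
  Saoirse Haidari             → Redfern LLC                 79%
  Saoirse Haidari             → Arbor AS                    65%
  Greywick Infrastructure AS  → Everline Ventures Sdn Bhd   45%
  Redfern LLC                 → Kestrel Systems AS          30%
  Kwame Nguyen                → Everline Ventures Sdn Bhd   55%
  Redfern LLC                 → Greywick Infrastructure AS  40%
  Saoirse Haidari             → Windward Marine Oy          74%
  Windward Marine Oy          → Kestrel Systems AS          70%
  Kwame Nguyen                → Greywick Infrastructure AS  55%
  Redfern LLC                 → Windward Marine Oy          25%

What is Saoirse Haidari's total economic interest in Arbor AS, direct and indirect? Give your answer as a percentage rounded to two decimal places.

Saoirse reaches Arbor along 6 paths.
Via Redfern → Windward → Kestrel: 79% × 25% × 70% × 20% = 2.765%.
Via Windward → Kestrel: 74% × 70% × 20% = 10.36%.
Via Redfern → Kestrel: 79% × 30% × 20% = 4.74%.
Via Redfern → Windward: 79% × 25% × 15% = 2.9625%.
Via Windward: 74% × 15% = 11.1%.
Direct stake: 65% = 65%.
Total: 2.765% + 10.36% + 4.74% + 2.9625% + 11.1% + 65% = 96.9275%.
Rounded: 96.93%.

96.93%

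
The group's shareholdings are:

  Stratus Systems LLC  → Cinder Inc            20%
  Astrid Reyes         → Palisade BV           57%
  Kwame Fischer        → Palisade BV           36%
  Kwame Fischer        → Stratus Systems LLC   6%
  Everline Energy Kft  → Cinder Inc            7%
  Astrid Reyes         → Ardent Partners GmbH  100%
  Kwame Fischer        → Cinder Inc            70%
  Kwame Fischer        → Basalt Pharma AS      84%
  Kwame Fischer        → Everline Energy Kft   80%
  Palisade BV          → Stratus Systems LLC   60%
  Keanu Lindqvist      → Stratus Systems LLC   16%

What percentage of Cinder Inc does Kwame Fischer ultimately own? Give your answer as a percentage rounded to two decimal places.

81.12%

Kwame reaches Cinder along 4 paths.
Direct stake: 70% = 70%.
Via Stratus: 6% × 20% = 1.2%.
Via Palisade → Stratus: 36% × 60% × 20% = 4.32%.
Via Everline: 80% × 7% = 5.6%.
Total: 70% + 1.2% + 4.32% + 5.6% = 81.12%.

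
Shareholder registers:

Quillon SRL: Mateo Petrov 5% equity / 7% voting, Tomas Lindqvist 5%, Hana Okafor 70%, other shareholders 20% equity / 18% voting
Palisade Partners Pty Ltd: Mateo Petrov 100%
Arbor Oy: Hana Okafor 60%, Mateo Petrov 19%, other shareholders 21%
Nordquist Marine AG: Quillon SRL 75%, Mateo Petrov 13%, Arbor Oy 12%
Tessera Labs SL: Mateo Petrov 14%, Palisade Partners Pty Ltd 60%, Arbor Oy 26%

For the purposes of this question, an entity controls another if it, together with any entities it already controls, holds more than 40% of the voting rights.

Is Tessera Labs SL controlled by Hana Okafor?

Hana holds 70% of Quillon, so Hana controls Quillon.
Hana holds 60% of Arbor, so Hana controls Arbor.
Quillon and Arbor together hold 75% + 12% = 87% of Nordquist, so Hana controls Nordquist.
In Tessera, Hana's side holds only 26%, not > 40%.
So Hana does not control Tessera.

No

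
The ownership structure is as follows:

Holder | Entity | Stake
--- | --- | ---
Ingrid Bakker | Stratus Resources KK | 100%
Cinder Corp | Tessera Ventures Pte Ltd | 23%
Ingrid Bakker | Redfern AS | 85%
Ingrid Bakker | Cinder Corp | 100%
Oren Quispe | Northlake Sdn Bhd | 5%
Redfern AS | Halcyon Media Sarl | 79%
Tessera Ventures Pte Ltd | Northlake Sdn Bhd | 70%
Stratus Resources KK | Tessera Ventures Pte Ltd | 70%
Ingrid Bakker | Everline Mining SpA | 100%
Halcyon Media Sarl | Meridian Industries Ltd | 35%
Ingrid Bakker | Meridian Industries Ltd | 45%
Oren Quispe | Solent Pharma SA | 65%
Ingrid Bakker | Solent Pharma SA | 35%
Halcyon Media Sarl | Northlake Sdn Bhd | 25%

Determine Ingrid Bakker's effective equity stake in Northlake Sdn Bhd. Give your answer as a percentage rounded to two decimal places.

Ingrid reaches Northlake along 3 paths.
Via Redfern → Halcyon: 85% × 79% × 25% = 16.7875%.
Via Cinder → Tessera: 100% × 23% × 70% = 16.1%.
Via Stratus → Tessera: 100% × 70% × 70% = 49%.
Total: 16.7875% + 16.1% + 49% = 81.8875%.
Rounded: 81.89%.

81.89%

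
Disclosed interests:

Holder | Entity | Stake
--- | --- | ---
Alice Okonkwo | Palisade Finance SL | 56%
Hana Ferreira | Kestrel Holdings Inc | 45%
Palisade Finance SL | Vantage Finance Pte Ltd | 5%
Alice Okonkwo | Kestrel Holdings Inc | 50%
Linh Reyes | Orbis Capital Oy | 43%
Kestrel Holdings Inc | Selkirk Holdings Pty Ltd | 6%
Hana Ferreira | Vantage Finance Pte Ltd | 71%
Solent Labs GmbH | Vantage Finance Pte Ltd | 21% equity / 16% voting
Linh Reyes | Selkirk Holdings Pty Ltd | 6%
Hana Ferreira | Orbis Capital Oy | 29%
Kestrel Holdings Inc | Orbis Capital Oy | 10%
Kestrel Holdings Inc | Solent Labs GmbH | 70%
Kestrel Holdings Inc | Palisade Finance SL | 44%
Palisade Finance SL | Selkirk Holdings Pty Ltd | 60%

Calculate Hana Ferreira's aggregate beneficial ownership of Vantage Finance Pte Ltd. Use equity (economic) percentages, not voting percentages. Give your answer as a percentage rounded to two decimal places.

78.61%

Hana reaches Vantage along 3 paths.
Via Kestrel → Palisade: 45% × 44% × 5% = 0.99%.
Via Kestrel → Solent: 45% × 70% × 21% = 6.615%.
Direct stake: 71% = 71%.
Total: 0.99% + 6.615% + 71% = 78.605%.
Rounded: 78.61%.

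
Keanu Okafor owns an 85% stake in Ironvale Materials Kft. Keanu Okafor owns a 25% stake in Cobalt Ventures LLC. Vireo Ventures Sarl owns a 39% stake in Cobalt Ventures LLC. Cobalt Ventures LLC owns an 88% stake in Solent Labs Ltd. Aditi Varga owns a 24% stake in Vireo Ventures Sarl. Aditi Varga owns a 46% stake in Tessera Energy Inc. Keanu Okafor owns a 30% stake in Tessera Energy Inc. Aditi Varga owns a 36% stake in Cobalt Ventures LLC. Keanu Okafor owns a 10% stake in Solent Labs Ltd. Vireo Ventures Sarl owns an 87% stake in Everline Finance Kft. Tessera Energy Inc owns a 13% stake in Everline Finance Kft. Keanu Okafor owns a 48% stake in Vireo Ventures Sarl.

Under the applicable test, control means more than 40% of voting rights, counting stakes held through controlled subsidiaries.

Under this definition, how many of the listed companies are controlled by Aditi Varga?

1

Aditi holds 46% of Tessera, so Aditi controls Tessera.
No other company's threshold is met.
Aditi controls 1 company.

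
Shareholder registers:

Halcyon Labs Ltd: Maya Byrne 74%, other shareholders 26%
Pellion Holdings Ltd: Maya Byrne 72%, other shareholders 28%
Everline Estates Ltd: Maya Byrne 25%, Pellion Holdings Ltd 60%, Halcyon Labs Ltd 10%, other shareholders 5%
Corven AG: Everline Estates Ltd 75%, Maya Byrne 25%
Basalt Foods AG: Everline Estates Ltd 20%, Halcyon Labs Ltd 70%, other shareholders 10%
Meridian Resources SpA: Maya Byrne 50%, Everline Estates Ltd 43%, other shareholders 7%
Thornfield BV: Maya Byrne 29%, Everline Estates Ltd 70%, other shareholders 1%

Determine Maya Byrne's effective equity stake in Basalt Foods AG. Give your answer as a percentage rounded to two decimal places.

66.92%

Maya reaches Basalt along 4 paths.
Via Everline: 25% × 20% = 5%.
Via Pellion → Everline: 72% × 60% × 20% = 8.64%.
Via Halcyon → Everline: 74% × 10% × 20% = 1.48%.
Via Halcyon: 74% × 70% = 51.8%.
Total: 5% + 8.64% + 1.48% + 51.8% = 66.92%.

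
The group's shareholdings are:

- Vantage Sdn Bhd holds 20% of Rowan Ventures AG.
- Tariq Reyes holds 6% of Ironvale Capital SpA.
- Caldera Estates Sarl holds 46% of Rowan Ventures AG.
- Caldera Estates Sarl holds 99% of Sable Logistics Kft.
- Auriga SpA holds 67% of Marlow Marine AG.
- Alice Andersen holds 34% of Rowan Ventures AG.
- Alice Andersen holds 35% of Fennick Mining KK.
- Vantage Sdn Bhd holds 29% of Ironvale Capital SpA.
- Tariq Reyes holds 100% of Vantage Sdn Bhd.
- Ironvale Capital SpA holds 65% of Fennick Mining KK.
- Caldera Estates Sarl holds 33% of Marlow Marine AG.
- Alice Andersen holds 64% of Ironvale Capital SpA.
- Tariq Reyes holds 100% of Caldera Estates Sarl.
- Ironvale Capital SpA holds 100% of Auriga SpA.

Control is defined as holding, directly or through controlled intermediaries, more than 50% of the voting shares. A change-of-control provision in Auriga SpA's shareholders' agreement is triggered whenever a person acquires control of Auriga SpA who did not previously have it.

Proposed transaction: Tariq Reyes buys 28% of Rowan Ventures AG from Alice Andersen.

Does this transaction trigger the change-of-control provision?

No

The purchase adds only to Tariq's holdings (Alice's stake shrinks), so Tariq is the only person who could newly come to control Auriga.
Tariq holds 100% of Caldera, so Tariq controls Caldera.
Tariq holds 100% of Vantage, so Tariq controls Vantage.
Caldera and Vantage together hold 46% + 20% = 66% of Rowan, so Tariq controls Rowan.
Caldera holds 99% of Sable, so Tariq controls Sable.
Neither Tariq nor any entity Tariq controls holds any voting interest in Auriga.
So before the transaction, Tariq does not control Auriga.
After the purchase, Tariq holds 28% of Rowan directly, and Alice's stake falls to 6%.
Caldera and Vantage and Tariq together hold 46% + 20% + 28% = 94% of Rowan, so Tariq controls Rowan.
After the transaction, neither Tariq nor any entity Tariq controls holds a voting interest in Auriga, so Tariq still does not control it.
No new person acquires control, so the clause is not triggered.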